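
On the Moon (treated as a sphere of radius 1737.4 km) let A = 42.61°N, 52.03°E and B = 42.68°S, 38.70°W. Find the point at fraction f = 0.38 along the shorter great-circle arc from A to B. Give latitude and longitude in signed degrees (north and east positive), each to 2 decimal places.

Central angle δ = 2.0554 rad. Interpolating on the sphere with fraction f = 0.38:
P = [sin((1−f)δ)·A + sin(fδ)·B] / sin δ = 1.0808·A + 0.7956·B in Cartesian coordinates,
giving P = (0.9459, 0.2614, 0.1924), i.e. latitude 11.09°, longitude 15.45°.

11.09°, 15.45°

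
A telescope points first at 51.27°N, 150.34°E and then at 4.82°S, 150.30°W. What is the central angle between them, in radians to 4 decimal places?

1.3159 rad

In radians: φ₁ = 0.8948, φ₂ = -0.0841, Δλ = 59.360° = 1.0360 rad.
Haversine: a = sin²(Δφ/2) + cos φ₁ cos φ₂ sin²(Δλ/2) = 0.2211 + (0.6257)(0.9965)(0.2452) = 0.37391.
Central angle c = 2·arcsin(√a) = 1.31586 rad.
So the angular separation is 1.3159 rad.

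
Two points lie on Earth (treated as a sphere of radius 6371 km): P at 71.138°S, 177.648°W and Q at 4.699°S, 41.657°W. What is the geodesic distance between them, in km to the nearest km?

10994 km

Let φ₁ = -1.2416 rad, φ₂ = -0.0820 rad, and Δλ = 2.3735 rad.
Haversine: a = sin²(Δφ/2) + cos φ₁ cos φ₂ sin²(Δλ/2) = 0.3001 + (0.3233)(0.9966)(0.8596) = 0.57711.
Central angle c = 2·arcsin(√a) = 1.72563 rad.
Distance = R·c = 6371 × 1.7256 ≈ 10994 km.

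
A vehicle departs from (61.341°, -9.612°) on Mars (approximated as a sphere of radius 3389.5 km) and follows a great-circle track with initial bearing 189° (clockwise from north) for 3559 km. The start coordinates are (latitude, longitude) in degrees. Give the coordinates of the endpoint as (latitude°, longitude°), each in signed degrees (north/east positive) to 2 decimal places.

Angular distance δ = d/R = 3559/3389.5 = 1.05001 rad; initial bearing θ = 3.2987 rad.
sin φ₂ = sin φ₁ cos δ + cos φ₁ sin δ cos θ = (0.8775)(0.4976) + (0.4796)(0.8674)(-0.9877) = 0.0257, so φ₂ = 1.47°.
Δλ = atan2(sin θ sin δ cos φ₁, cos δ − sin φ₁ sin φ₂) = atan2(-0.0651, 0.4750) = -7.801°.
λ₂ = -9.612° − 7.801° = -17.41°.

1.47°, -17.41°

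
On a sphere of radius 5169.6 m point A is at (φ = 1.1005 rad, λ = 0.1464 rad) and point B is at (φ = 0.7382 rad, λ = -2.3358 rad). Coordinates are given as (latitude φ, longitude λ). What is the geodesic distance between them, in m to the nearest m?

6355 m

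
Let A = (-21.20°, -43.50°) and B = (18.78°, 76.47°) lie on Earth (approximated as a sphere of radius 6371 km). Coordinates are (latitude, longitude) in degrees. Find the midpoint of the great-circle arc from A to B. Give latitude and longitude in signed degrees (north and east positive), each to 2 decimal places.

Central angle δ = 2.1620 rad. Interpolating on the sphere with fraction f = 0.5:
P = [sin((1−f)δ)·A + sin(fδ)·B] / sin δ = 1.0628·A + 1.0628·B in Cartesian coordinates,
giving P = (0.9542, 0.2962, -0.0422), i.e. latitude -2.42°, longitude 17.25°.

-2.42°, 17.25°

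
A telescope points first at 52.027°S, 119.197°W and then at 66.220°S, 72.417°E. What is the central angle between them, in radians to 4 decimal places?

1.0720 rad

Let φ₁ = -0.9080 rad, φ₂ = -1.1558 rad, and Δλ = -2.9389 rad.
Haversine: a = sin²(Δφ/2) + cos φ₁ cos φ₂ sin²(Δλ/2) = 0.0153 + (0.6153)(0.4032)(0.9898) = 0.26082.
Central angle c = 2·arcsin(√a) = 1.07202 rad.
So the angular separation is 1.0720 rad.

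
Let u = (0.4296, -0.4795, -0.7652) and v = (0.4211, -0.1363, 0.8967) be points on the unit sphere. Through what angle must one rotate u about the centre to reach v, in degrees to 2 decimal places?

u·v = -0.4399; |u| = 1.0000, |v| = 1.0000.
cos θ = (u·v)/(|u||v|) = -0.4399, so θ = 116.10°.

116.10°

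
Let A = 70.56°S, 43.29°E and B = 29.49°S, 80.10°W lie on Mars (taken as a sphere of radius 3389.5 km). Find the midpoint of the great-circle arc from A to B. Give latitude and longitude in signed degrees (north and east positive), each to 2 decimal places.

Central angle δ = 1.2611 rad. Interpolating on the sphere with fraction f = 0.5:
P = [sin((1−f)δ)·A + sin(fδ)·B] / sin δ = 0.6190·A + 0.6190·B in Cartesian coordinates,
giving P = (0.2426, -0.3895, -0.8885), i.e. latitude -62.68°, longitude -58.09°.

-62.68°, -58.09°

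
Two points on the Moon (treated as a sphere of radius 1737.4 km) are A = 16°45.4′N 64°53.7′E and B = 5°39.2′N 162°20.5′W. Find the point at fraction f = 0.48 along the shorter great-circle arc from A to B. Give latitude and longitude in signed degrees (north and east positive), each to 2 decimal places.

The central angle between A and B is δ = 2.2377 rad.
With f = 0.48, the slerp weights are sin((1−f)δ)/sin δ = 1.1687 and sin(fδ)/sin δ = 1.1189.
Weighted sum of the unit vectors: (1.1687)·(0.4063,0.8671,0.2883) + (1.1189)·(-0.9482,-0.3019,0.0985) = (-0.5862, 0.6756, 0.4472).
Converting back: φ = atan2(z, √(x²+y²)) = 26.56°, λ = atan2(y, x) = 130.95°.

26.56°, 130.95°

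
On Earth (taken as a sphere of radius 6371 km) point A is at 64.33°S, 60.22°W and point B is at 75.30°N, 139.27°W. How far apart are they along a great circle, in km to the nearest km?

16492 km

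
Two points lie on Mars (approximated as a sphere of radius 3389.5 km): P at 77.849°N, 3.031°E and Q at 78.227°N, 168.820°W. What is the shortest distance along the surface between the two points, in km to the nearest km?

With latitudes φ₁ = 77.849°, φ₂ = 78.227° and longitude difference Δλ = -171.851°:
cos c = sin φ₁ sin φ₂ + cos φ₁ cos φ₂ cos Δλ = (0.9776)(0.9790) + (0.2105)(0.2040)(-0.9899) = 0.91452,
so c = arccos(0.91452) = 0.41648 rad.
Distance = R·c = 3389.5 × 0.4165 ≈ 1412 km.

1412 km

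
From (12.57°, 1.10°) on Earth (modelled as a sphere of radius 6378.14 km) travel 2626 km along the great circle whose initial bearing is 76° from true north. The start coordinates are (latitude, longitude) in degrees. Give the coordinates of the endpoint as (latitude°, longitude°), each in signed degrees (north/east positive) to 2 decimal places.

17.09°, 25.07°

Angular distance δ = d/R = 2626/6378.14 = 0.41172 rad; initial bearing θ = 1.3265 rad.
sin φ₂ = sin φ₁ cos δ + cos φ₁ sin δ cos θ = (0.2176)(0.9164) + (0.9760)(0.4002)(0.2419) = 0.2939, so φ₂ = 17.09°.
Δλ = atan2(sin θ sin δ cos φ₁, cos δ − sin φ₁ sin φ₂) = atan2(0.3790, 0.8525) = 23.969°.
λ₂ = 1.100° + 23.969° = 25.07°.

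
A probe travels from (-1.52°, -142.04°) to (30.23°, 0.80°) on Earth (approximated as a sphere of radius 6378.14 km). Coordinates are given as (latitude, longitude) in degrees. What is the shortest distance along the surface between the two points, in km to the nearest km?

With latitudes φ₁ = -1.520°, φ₂ = 30.230° and longitude difference Δλ = 142.840°:
Haversine: a = sin²(Δφ/2) + cos φ₁ cos φ₂ sin²(Δλ/2) = 0.0748 + (0.9996)(0.8640)(0.8985) = 0.85084.
Central angle c = 2·arcsin(√a) = 2.34856 rad.
Distance = R·c = 6378.14 × 2.3486 ≈ 14979 km.

14979 km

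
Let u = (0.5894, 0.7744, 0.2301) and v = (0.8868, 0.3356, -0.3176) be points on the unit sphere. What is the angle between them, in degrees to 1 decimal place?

44.8°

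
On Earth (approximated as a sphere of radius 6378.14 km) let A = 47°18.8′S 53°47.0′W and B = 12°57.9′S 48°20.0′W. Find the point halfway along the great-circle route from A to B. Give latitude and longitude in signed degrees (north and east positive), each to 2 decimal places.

-30.17°, -50.57°

Central angle δ = 0.6048 rad. Interpolating on the sphere with fraction f = 0.5:
P = [sin((1−f)δ)·A + sin(fδ)·B] / sin δ = 0.5238·A + 0.5238·B in Cartesian coordinates,
giving P = (0.5491, -0.6678, -0.5025), i.e. latitude -30.17°, longitude -50.57°.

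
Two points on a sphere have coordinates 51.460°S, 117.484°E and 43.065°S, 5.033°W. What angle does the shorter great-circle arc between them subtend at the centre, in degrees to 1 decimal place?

73.2°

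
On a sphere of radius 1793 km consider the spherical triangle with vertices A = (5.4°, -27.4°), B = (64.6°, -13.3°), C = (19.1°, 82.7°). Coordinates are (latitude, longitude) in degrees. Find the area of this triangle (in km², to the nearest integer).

Side lengths (central angles): a = 1.3148, b = 1.8676, c = 1.0481 rad; semiperimeter s = 2.1153.
By l'Huilier's theorem, tan(E/4) = √[tan(s/2) tan((s−a)/2) tan((s−b)/2) tan((s−c)/2)], giving spherical excess E = 0.9231 rad.
Area = E·R² = 0.9231 × (1793)² ≈ 2967488 km².

2967488 km²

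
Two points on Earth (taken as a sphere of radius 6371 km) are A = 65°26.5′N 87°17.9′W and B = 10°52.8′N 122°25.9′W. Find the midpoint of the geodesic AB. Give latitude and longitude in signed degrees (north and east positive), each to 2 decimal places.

The central angle between A and B is δ = 1.0409 rad.
With f = 0.5, the slerp weights are sin((1−f)δ)/sin δ = 0.5763 and sin(fδ)/sin δ = 0.5763.
Weighted sum of the unit vectors: (0.5763)·(0.0196,-0.4152,0.9095) + (0.5763)·(-0.5267,-0.8289,0.1888) = (-0.2922, -0.7169, 0.6329).
Converting back: φ = atan2(z, √(x²+y²)) = 39.27°, λ = atan2(y, x) = -112.18°.

39.27°, -112.18°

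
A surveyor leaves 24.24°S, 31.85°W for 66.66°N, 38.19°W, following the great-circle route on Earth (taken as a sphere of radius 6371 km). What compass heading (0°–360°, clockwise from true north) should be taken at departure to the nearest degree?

With φ₁ = -0.4231, φ₂ = 1.1634, Δλ = -0.1107 rad, the forward-azimuth formula gives
θ = atan2( sin Δλ cos φ₂ , cos φ₁ sin φ₂ − sin φ₁ cos φ₂ cos Δλ ) = atan2(-0.0438, 0.9989) = -2.51°.
Adding 360° brings this into [0°, 360°): 357°.

357°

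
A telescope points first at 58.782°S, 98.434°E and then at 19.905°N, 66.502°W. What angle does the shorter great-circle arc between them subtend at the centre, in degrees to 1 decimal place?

In radians: φ₁ = -1.0259, φ₂ = 0.3474, Δλ = -164.936° = -2.8787 rad.
cos c = sin φ₁ sin φ₂ + cos φ₁ cos φ₂ cos Δλ = (-0.8552)(0.3405) + (0.5183)(0.9403)(-0.9656) = -0.76175,
so c = arccos(-0.76175) = 2.43680 rad.
So the angular separation is 139.6°.

139.6°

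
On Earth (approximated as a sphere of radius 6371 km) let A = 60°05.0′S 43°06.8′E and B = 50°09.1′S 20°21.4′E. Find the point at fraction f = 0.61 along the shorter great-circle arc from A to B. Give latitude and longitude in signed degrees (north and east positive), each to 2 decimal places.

The central angle between A and B is δ = 0.2833 rad.
With f = 0.61, the slerp weights are sin((1−f)δ)/sin δ = 0.3945 and sin(fδ)/sin δ = 0.6152.
Weighted sum of the unit vectors: (0.3945)·(0.3641,0.3409,-0.8668) + (0.6152)·(0.6007,0.2229,-0.7677) = (0.5132, 0.2716, -0.8142).
Converting back: φ = atan2(z, √(x²+y²)) = -54.51°, λ = atan2(y, x) = 27.89°.

-54.51°, 27.89°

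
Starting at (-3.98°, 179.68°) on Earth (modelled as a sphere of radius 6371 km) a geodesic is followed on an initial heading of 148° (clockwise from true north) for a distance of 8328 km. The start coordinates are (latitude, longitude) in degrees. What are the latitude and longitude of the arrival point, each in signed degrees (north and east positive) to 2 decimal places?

-56.60°, -111.97°

Angular distance δ = d/R = 8328/6371 = 1.30717 rad; initial bearing θ = 2.5831 rad.
sin φ₂ = sin φ₁ cos δ + cos φ₁ sin δ cos θ = (-0.0694)(0.2606) + (0.9976)(0.9655)(-0.8480) = -0.8349, so φ₂ = -56.60°.
Δλ = atan2(sin θ sin δ cos φ₁, cos δ − sin φ₁ sin φ₂) = atan2(0.5104, 0.2026) = 68.346°.
λ₂ = 179.680° + 68.346° = 248.03° → -111.97° after wrapping to (−180°, 180°].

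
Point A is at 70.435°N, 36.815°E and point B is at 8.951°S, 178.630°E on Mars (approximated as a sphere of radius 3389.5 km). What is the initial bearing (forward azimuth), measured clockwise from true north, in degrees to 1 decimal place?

41.9°

With φ₁ = 1.2293, φ₂ = -0.1562, Δλ = 2.4751 rad, the forward-azimuth formula gives
θ = atan2( sin Δλ cos φ₂ , cos φ₁ sin φ₂ − sin φ₁ cos φ₂ cos Δλ ) = atan2(0.6107, 0.6795) = 41.95°.
So the initial bearing is 41.9°.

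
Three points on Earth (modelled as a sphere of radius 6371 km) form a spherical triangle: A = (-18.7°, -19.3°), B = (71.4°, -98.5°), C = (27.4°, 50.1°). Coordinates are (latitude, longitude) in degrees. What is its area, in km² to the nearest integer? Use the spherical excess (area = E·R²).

Side lengths (central angles): a = 1.3751, b = 1.4219, c = 1.8206 rad; semiperimeter s = 2.3088.
By l'Huilier's theorem, tan(E/4) = √[tan(s/2) tan((s−a)/2) tan((s−b)/2) tan((s−c)/2)], giving spherical excess E = 1.4076 rad.
Area = E·R² = 1.4076 × (6371)² ≈ 57135740 km².

57135740 km²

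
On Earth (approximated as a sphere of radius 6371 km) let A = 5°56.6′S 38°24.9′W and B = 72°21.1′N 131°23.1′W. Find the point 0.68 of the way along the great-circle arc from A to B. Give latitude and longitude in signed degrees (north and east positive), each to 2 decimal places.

Central angle δ = 1.6853 rad. Interpolating on the sphere with fraction f = 0.68:
P = [sin((1−f)δ)·A + sin(fδ)·B] / sin δ = 0.5169·A + 0.9171·B in Cartesian coordinates,
giving P = (0.2190, -0.5281, 0.8205), i.e. latitude 55.13°, longitude -67.47°.

55.13°, -67.47°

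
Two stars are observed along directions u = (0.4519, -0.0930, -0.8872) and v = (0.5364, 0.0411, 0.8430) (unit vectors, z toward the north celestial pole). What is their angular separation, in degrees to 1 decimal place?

u·v = -0.5093; |u| = 1.0000, |v| = 1.0000.
cos θ = (u·v)/(|u||v|) = -0.5093, so θ = 120.6°.

120.6°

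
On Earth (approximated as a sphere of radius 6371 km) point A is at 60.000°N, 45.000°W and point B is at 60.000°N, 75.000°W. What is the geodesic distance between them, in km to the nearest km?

1654 km

Let φ₁ = 1.0472 rad, φ₂ = 1.0472 rad, and Δλ = -0.5236 rad.
Haversine: a = sin²(Δφ/2) + cos φ₁ cos φ₂ sin²(Δλ/2) = 0.0000 + (0.5000)(0.5000)(0.0670) = 0.01675.
Central angle c = 2·arcsin(√a) = 0.25955 rad.
Distance = R·c = 6371 × 0.2595 ≈ 1654 km.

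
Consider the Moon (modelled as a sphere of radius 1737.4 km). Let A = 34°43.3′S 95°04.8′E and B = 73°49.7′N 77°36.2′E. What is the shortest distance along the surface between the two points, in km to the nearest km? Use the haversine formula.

Let φ₁ = -0.6060 rad, φ₂ = 1.2885 rad, and Δλ = -0.3050 rad.
Haversine: a = sin²(Δφ/2) + cos φ₁ cos φ₂ sin²(Δλ/2) = 0.6591 + (0.8219)(0.2785)(0.0231) = 0.66435.
Central angle c = 2·arcsin(√a) = 1.90572 rad.
Distance = R·c = 1737.4 × 1.9057 ≈ 3311 km.

3311 km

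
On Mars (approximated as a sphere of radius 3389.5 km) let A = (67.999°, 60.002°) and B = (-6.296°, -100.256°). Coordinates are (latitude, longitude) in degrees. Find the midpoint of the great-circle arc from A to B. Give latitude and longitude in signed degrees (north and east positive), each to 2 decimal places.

51.35°, -89.09°

Central angle δ = 2.0400 rad. Interpolating on the sphere with fraction f = 0.5:
P = [sin((1−f)δ)·A + sin(fδ)·B] / sin δ = 0.9553·A + 0.9553·B in Cartesian coordinates,
giving P = (0.0099, -0.6245, 0.7810), i.e. latitude 51.35°, longitude -89.09°.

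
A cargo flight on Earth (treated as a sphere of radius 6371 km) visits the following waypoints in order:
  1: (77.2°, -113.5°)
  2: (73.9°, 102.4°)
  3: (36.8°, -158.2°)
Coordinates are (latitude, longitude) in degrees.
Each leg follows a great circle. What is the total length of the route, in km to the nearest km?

Leg 1→2: central angle 0.4797 rad, distance 3056.1 km.
Leg 2→3: central angle 1.0012 rad, distance 6378.9 km.
Total: 3056.1 + 6378.9 ≈ 9435 km.

9435 km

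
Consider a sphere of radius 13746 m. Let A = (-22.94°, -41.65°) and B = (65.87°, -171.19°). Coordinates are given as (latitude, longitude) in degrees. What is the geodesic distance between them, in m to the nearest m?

30359 m

In radians: φ₁ = -0.4004, φ₂ = 1.1496, Δλ = -129.540° = -2.2609 rad.
cos c = sin φ₁ sin φ₂ + cos φ₁ cos φ₂ cos Δλ = (-0.3898)(0.9126) + (0.9209)(0.4088)(-0.6366) = -0.59538,
so c = arccos(-0.59538) = 2.20854 rad.
Distance = R·c = 13746 × 2.2085 ≈ 30359 m.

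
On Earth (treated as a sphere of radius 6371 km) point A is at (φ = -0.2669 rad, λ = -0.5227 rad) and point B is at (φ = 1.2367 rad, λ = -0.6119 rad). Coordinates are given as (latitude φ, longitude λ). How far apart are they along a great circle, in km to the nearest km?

In radians: φ₁ = -0.2669, φ₂ = 1.2367, Δλ = -5.111° = -0.0892 rad.
cos c = sin φ₁ sin φ₂ + cos φ₁ cos φ₂ cos Δλ = (-0.2637)(0.9447) + (0.9646)(0.3279)(0.9960) = 0.06589,
so c = arccos(0.06589) = 1.50486 rad.
Distance = R·c = 6371 × 1.5049 ≈ 9587 km.

9587 km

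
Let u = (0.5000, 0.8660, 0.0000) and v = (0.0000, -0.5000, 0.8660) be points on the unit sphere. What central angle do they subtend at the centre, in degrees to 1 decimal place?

115.7°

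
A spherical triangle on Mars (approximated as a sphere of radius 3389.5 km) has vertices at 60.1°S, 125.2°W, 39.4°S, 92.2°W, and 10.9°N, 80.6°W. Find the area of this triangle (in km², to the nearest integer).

1075251 km²

Side lengths (central angles): a = 0.8979, b = 1.3851, c = 0.5089 rad; semiperimeter s = 1.3959.
By l'Huilier's theorem, tan(E/4) = √[tan(s/2) tan((s−a)/2) tan((s−b)/2) tan((s−c)/2)], giving spherical excess E = 0.0936 rad.
Area = E·R² = 0.0936 × (3389.5)² ≈ 1075251 km².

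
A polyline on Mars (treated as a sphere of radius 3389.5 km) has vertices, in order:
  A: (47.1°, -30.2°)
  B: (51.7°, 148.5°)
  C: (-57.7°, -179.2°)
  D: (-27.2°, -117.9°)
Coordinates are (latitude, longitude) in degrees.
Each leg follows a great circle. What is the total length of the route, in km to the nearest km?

14542 km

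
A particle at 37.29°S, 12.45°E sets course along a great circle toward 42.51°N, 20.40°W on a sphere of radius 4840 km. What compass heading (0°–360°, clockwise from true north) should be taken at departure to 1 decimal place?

336.3°

With φ₁ = -0.6508, φ₂ = 0.7419, Δλ = -0.5733 rad, the forward-azimuth formula gives
θ = atan2( sin Δλ cos φ₂ , cos φ₁ sin φ₂ − sin φ₁ cos φ₂ cos Δλ ) = atan2(-0.3999, 0.9128) = -23.66°.
Adding 360° brings this into [0°, 360°): 336.3°.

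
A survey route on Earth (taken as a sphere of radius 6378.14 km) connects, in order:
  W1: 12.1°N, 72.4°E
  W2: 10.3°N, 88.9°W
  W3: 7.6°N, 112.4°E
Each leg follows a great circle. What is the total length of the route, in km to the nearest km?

33746 km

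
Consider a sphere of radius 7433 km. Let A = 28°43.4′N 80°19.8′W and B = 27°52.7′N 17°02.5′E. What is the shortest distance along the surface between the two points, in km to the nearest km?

10742 km

In radians: φ₁ = 0.5013, φ₂ = 0.4866, Δλ = 97.372° = 1.6995 rad.
cos c = sin φ₁ sin φ₂ + cos φ₁ cos φ₂ cos Δλ = (0.4806)(0.4676) + (0.8770)(0.8839)(-0.1283) = 0.12526,
so c = arccos(0.12526) = 1.44521 rad.
Distance = R·c = 7433 × 1.4452 ≈ 10742 km.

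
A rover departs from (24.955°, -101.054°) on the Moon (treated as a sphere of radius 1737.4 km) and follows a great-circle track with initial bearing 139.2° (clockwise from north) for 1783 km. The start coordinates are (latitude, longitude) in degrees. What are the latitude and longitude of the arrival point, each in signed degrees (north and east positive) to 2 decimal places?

-21.62°, -64.10°

Angular distance δ = d/R = 1783/1737.4 = 1.02625 rad; initial bearing θ = 2.4295 rad.
sin φ₂ = sin φ₁ cos δ + cos φ₁ sin δ cos θ = (0.4219)(0.5180) + (0.9066)(0.8554)(-0.7570) = -0.3685, so φ₂ = -21.62°.
Δλ = atan2(sin θ sin δ cos φ₁, cos δ − sin φ₁ sin φ₂) = atan2(0.5067, 0.6735) = 36.957°.
λ₂ = -101.054° + 36.957° = -64.10°.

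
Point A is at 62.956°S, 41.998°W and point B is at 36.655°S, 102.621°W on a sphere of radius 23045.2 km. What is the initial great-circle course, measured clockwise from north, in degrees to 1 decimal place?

276.5°

Δλ = -60.623° = -1.0581 rad.
y = sin Δλ · cos φ₂ = (-0.8714)(0.8022) = -0.6991
x = cos φ₁ sin φ₂ − sin φ₁ cos φ₂ cos Δλ = (0.4547)(-0.5970) − (-0.8907)(0.8022)(0.4906) = 0.0791
θ = atan2(y, x) = -83.55°; adding 360° gives 276.5°.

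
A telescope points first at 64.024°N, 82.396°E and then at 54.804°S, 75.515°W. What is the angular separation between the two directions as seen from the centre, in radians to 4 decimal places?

2.8901 rad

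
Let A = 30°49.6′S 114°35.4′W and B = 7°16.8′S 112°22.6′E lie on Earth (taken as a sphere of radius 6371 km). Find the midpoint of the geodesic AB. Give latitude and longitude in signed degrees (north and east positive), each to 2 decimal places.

Central angle δ = 2.1134 rad. Interpolating on the sphere with fraction f = 0.5:
P = [sin((1−f)δ)·A + sin(fδ)·B] / sin δ = 1.0168·A + 1.0168·B in Cartesian coordinates,
giving P = (-0.7473, 0.1387, -0.6499), i.e. latitude -40.53°, longitude 169.49°.

-40.53°, 169.49°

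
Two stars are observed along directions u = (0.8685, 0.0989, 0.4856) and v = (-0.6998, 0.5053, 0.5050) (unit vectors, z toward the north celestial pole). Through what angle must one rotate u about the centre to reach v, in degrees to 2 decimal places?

u·v = -0.3126; |u| = 0.9999, |v| = 1.0000.
cos θ = (u·v)/(|u||v|) = -0.3126, so θ = 108.21°.

108.21°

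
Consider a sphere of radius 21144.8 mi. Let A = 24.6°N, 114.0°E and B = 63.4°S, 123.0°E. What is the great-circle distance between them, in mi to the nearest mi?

32582 mi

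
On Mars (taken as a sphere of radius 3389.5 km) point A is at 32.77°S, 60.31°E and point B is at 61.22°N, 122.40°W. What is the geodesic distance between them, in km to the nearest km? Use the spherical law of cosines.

8962 km

Let φ₁ = -0.5719 rad, φ₂ = 1.0685 rad, and Δλ = 3.0943 rad.
cos c = sin φ₁ sin φ₂ + cos φ₁ cos φ₂ cos Δλ = (-0.5413)(0.8765) + (0.8409)(0.4814)(-0.9989) = -0.87878,
so c = arccos(-0.87878) = 2.64410 rad.
Distance = R·c = 3389.5 × 2.6441 ≈ 8962 km.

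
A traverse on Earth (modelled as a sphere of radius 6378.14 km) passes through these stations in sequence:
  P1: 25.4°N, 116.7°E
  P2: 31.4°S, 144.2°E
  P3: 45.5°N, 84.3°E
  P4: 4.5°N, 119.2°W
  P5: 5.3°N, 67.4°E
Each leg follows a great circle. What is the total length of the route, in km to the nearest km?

50168 km

Leg P1→P2: central angle 1.0923 rad, distance 6966.9 km.
Leg P2→P3: central angle 1.6424 rad, distance 10475.7 km.
Leg P3→P4: central angle 2.1955 rad, distance 14003.0 km.
Leg P4→P5: central angle 2.9355 rad, distance 18722.8 km.
Total: 6966.9 + 10475.7 + 14003.0 + 18722.8 ≈ 50168 km.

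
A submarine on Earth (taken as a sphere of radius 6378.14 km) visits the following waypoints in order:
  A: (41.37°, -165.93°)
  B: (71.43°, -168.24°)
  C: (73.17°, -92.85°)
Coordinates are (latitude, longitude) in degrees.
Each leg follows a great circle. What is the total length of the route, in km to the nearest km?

5739 km

Leg A→B: central angle 0.5250 rad, distance 3348.7 km.
Leg B→C: central angle 0.3748 rad, distance 2390.3 km.
Total: 3348.7 + 2390.3 ≈ 5739 km.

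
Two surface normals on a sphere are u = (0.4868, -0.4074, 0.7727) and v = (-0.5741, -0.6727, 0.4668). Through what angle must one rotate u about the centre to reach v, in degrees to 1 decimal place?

69.2°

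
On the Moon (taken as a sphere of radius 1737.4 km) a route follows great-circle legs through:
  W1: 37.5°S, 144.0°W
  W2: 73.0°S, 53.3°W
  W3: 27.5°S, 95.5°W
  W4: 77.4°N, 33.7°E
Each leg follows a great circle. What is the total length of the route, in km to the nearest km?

Leg W1→W2: central angle 0.9529 rad, distance 1655.6 km.
Leg W2→W3: central angle 0.8845 rad, distance 1536.7 km.
Leg W3→W4: central angle 2.1809 rad, distance 3789.0 km.
Total: 1655.6 + 1536.7 + 3789.0 ≈ 6981 km.

6981 km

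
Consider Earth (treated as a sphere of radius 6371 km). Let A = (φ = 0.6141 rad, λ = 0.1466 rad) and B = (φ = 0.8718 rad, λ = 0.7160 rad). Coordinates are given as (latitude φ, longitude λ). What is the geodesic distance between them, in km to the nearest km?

3099 km

Let φ₁ = 0.6141 rad, φ₂ = 0.8718 rad, and Δλ = 0.5694 rad.
Haversine: a = sin²(Δφ/2) + cos φ₁ cos φ₂ sin²(Δλ/2) = 0.0165 + (0.8173)(0.6434)(0.0789) = 0.05800.
Central angle c = 2·arcsin(√a) = 0.48643 rad.
Distance = R·c = 6371 × 0.4864 ≈ 3099 km.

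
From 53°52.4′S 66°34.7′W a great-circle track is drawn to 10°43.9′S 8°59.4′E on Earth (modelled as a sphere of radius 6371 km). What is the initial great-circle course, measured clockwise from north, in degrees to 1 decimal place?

84.7°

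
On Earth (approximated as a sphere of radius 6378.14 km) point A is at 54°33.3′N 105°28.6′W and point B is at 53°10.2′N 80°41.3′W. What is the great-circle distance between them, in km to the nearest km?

1626 km

Let φ₁ = 0.9522 rad, φ₂ = 0.9280 rad, and Δλ = 0.4326 rad.
Haversine: a = sin²(Δφ/2) + cos φ₁ cos φ₂ sin²(Δλ/2) = 0.0001 + (0.5799)(0.5994)(0.0461) = 0.01616.
Central angle c = 2·arcsin(√a) = 0.25494 rad.
Distance = R·c = 6378.14 × 0.2549 ≈ 1626 km.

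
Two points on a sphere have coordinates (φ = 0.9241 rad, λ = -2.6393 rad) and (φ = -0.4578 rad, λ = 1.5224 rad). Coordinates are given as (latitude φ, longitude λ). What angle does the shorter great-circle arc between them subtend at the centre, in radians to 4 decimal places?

In radians: φ₁ = 0.9241, φ₂ = -0.4578, Δλ = -121.552° = -2.1215 rad.
cos c = sin φ₁ sin φ₂ + cos φ₁ cos φ₂ cos Δλ = (0.7981)(-0.4420) + (0.6026)(0.8970)(-0.5233) = -0.63556,
so c = arccos(-0.63556) = 2.25954 rad.
So the angular separation is 2.2595 rad.

2.2595 rad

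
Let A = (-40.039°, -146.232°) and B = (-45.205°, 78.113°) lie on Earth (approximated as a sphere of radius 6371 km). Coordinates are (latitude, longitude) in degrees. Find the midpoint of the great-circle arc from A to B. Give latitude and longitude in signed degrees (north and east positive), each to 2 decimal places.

-67.60°, 151.76°

The central angle between A and B is δ = 1.5000 rad.
With f = 0.5, the slerp weights are sin((1−f)δ)/sin δ = 0.6833 and sin(fδ)/sin δ = 0.6833.
Weighted sum of the unit vectors: (0.6833)·(-0.6364,-0.4255,-0.6433) + (0.6833)·(0.1451,0.6895,-0.7096) = (-0.3357, 0.1803, -0.9245).
Converting back: φ = atan2(z, √(x²+y²)) = -67.60°, λ = atan2(y, x) = 151.76°.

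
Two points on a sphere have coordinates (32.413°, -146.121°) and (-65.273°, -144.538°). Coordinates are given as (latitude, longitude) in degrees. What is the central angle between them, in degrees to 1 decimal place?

97.7°

Let φ₁ = 0.5657 rad, φ₂ = -1.1392 rad, and Δλ = 0.0276 rad.
Haversine: a = sin²(Δφ/2) + cos φ₁ cos φ₂ sin²(Δλ/2) = 0.5669 + (0.8442)(0.4183)(0.0002) = 0.56694.
Central angle c = 2·arcsin(√a) = 1.70508 rad.
So the angular separation is 97.7°.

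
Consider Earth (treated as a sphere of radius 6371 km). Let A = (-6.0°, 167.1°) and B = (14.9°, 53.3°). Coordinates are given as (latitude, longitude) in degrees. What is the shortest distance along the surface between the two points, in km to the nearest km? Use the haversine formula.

12732 km

In radians: φ₁ = -0.1047, φ₂ = 0.2601, Δλ = -113.800° = -1.9862 rad.
Haversine: a = sin²(Δφ/2) + cos φ₁ cos φ₂ sin²(Δλ/2) = 0.0329 + (0.9945)(0.9664)(0.7018) = 0.70736.
Central angle c = 2·arcsin(√a) = 1.99843 rad.
Distance = R·c = 6371 × 1.9984 ≈ 12732 km.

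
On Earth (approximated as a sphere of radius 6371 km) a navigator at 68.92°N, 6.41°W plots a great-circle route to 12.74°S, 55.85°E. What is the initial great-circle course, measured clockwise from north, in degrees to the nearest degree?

120°

With φ₁ = 1.2029, φ₂ = -0.2224, Δλ = 1.0866 rad, the forward-azimuth formula gives
θ = atan2( sin Δλ cos φ₂ , cos φ₁ sin φ₂ − sin φ₁ cos φ₂ cos Δλ ) = atan2(0.8633, -0.5029) = 120.22°.
So the initial bearing is 120°.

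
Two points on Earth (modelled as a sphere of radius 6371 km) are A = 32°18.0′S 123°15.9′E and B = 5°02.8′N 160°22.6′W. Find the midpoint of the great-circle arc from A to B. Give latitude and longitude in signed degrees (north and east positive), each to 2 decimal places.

-17.11°, 165.13°

The central angle between A and B is δ = 1.4186 rad.
With f = 0.5, the slerp weights are sin((1−f)δ)/sin δ = 0.6589 and sin(fδ)/sin δ = 0.6589.
Weighted sum of the unit vectors: (0.6589)·(-0.4636,0.7068,-0.5344) + (0.6589)·(-0.9383,-0.3345,0.0880) = (-0.9238, 0.2453, -0.2941).
Converting back: φ = atan2(z, √(x²+y²)) = -17.11°, λ = atan2(y, x) = 165.13°.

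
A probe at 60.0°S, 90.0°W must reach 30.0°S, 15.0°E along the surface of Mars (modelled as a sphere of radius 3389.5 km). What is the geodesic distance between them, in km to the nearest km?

4217 km

In radians: φ₁ = -1.0472, φ₂ = -0.5236, Δλ = 105.000° = 1.8326 rad.
cos c = sin φ₁ sin φ₂ + cos φ₁ cos φ₂ cos Δλ = (-0.8660)(-0.5000) + (0.5000)(0.8660)(-0.2588) = 0.32094,
so c = arccos(0.32094) = 1.24407 rad.
Distance = R·c = 3389.5 × 1.2441 ≈ 4217 km.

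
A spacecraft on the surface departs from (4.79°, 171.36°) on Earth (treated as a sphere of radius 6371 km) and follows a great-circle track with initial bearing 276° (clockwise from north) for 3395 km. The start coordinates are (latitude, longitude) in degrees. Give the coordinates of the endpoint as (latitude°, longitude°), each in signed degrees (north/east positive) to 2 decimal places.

7.17°, 140.75°

Angular distance δ = d/R = 3395/6371 = 0.53288 rad; initial bearing θ = 4.8171 rad.
sin φ₂ = sin φ₁ cos δ + cos φ₁ sin δ cos θ = (0.0835)(0.8613) + (0.9965)(0.5080)(0.1045) = 0.1248, so φ₂ = 7.17°.
Δλ = atan2(sin θ sin δ cos φ₁, cos δ − sin φ₁ sin φ₂) = atan2(-0.5035, 0.8509) = -30.612°.
λ₂ = 171.360° − 30.612° = 140.75°.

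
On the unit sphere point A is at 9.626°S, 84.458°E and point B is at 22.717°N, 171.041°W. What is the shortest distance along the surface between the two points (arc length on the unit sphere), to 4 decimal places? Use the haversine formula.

1.8674

With latitudes φ₁ = -9.626°, φ₂ = 22.717° and longitude difference Δλ = 104.501°:
Haversine: a = sin²(Δφ/2) + cos φ₁ cos φ₂ sin²(Δλ/2) = 0.0776 + (0.9859)(0.9224)(0.6252) = 0.64615.
Central angle c = 2·arcsin(√a) = 1.86742 rad.
On the unit sphere the arc length equals the central angle: 1.8674.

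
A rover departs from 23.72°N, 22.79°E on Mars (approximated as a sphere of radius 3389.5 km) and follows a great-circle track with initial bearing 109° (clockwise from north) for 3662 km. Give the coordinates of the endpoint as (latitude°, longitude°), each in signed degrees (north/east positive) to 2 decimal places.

-4.21°, 79.55°

Angular distance δ = d/R = 3662/3389.5 = 1.08040 rad; initial bearing θ = 1.9024 rad.
sin φ₂ = sin φ₁ cos δ + cos φ₁ sin δ cos θ = (0.4023)(0.4710) + (0.9155)(0.8821)(-0.3256) = -0.0735, so φ₂ = -4.21°.
Δλ = atan2(sin θ sin δ cos φ₁, cos δ − sin φ₁ sin φ₂) = atan2(0.7636, 0.5005) = 56.756°.
λ₂ = 22.790° + 56.756° = 79.55°.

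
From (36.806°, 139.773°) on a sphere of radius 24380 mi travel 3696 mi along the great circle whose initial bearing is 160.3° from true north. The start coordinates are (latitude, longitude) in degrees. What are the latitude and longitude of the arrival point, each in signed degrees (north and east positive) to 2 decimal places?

Angular distance δ = d/R = 3696/24380 = 0.15160 rad; initial bearing θ = 2.7978 rad.
sin φ₂ = sin φ₁ cos δ + cos φ₁ sin δ cos θ = (0.5991)(0.9885) + (0.8007)(0.1510)(-0.9415) = 0.4784, so φ₂ = 28.58°.
Δλ = atan2(sin θ sin δ cos φ₁, cos δ − sin φ₁ sin φ₂) = atan2(0.0408, 0.7019) = 3.323°.
λ₂ = 139.773° + 3.323° = 143.10°.

28.58°, 143.10°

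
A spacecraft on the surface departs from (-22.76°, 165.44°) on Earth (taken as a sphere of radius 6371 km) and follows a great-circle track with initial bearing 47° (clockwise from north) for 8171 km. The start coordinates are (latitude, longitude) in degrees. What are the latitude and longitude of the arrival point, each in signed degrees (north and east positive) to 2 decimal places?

Angular distance δ = d/R = 8171/6371 = 1.28253 rad; initial bearing θ = 0.8203 rad.
sin φ₂ = sin φ₁ cos δ + cos φ₁ sin δ cos θ = (-0.3869)(0.2843) + (0.9221)(0.9587)(0.6820) = 0.4930, so φ₂ = 29.54°.
Δλ = atan2(sin θ sin δ cos φ₁, cos δ − sin φ₁ sin φ₂) = atan2(0.6466, 0.4750) = 53.697°.
λ₂ = 165.440° + 53.697° = 219.14° → -140.86° after wrapping to (−180°, 180°].

29.54°, -140.86°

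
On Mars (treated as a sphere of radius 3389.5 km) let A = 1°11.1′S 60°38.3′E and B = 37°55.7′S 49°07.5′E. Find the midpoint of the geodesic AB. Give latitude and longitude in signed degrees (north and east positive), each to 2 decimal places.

-19.65°, 55.56°

The central angle between A and B is δ = 0.6674 rad.
With f = 0.5, the slerp weights are sin((1−f)δ)/sin δ = 0.5292 and sin(fδ)/sin δ = 0.5292.
Weighted sum of the unit vectors: (0.5292)·(0.4902,0.8714,-0.0207) + (0.5292)·(0.5162,0.5964,-0.6147) = (0.5326, 0.7767, -0.3362).
Converting back: φ = atan2(z, √(x²+y²)) = -19.65°, λ = atan2(y, x) = 55.56°.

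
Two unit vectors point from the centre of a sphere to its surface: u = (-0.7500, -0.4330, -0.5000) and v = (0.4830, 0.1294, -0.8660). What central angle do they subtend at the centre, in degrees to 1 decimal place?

u·v = 0.0147; |u| = 1.0000, |v| = 1.0000.
cos θ = (u·v)/(|u||v|) = 0.0147, so θ = 89.2°.

89.2°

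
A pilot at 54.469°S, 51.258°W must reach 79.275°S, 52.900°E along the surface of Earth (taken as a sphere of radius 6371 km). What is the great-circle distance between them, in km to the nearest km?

With latitudes φ₁ = -54.469°, φ₂ = -79.275° and longitude difference Δλ = 104.158°:
cos c = sin φ₁ sin φ₂ + cos φ₁ cos φ₂ cos Δλ = (-0.8138)(-0.9825) + (0.5811)(0.1861)(-0.2446) = 0.77313,
so c = arccos(0.77313) = 0.68703 rad.
Distance = R·c = 6371 × 0.6870 ≈ 4377 km.

4377 km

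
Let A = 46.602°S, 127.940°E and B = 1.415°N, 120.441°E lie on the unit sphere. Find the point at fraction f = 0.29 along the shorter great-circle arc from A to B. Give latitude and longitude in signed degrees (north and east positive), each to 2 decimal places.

-32.72°, 125.06°

Central angle δ = 0.8459 rad. Interpolating on the sphere with fraction f = 0.29:
P = [sin((1−f)δ)·A + sin(fδ)·B] / sin δ = 0.7549·A + 0.3244·B in Cartesian coordinates,
giving P = (-0.4832, 0.6887, -0.5405), i.e. latitude -32.72°, longitude 125.06°.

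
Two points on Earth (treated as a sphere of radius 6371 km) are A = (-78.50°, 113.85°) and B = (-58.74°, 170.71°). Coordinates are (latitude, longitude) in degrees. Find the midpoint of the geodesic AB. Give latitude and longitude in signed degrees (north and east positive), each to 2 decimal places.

-70.50°, 155.82°

Central angle δ = 0.4641 rad. Interpolating on the sphere with fraction f = 0.5:
P = [sin((1−f)δ)·A + sin(fδ)·B] / sin δ = 0.5138·A + 0.5138·B in Cartesian coordinates,
giving P = (-0.3045, 0.1367, -0.9426), i.e. latitude -70.50°, longitude 155.82°.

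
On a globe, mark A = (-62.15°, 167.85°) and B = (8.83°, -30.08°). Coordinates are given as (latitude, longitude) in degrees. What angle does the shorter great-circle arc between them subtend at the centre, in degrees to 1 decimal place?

With latitudes φ₁ = -62.150°, φ₂ = 8.830° and longitude difference Δλ = 162.070°:
cos c = sin φ₁ sin φ₂ + cos φ₁ cos φ₂ cos Δλ = (-0.8842)(0.1535) + (0.4672)(0.9881)(-0.9514) = -0.57493,
so c = arccos(-0.57493) = 2.18331 rad.
So the angular separation is 125.1°.

125.1°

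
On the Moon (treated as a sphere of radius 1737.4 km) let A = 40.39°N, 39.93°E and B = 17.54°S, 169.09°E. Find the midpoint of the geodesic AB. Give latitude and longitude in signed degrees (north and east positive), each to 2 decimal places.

Central angle δ = 2.2835 rad. Interpolating on the sphere with fraction f = 0.5:
P = [sin((1−f)δ)·A + sin(fδ)·B] / sin δ = 1.2019·A + 1.2019·B in Cartesian coordinates,
giving P = (-0.4233, 0.8045, 0.4166), i.e. latitude 24.62°, longitude 117.75°.

24.62°, 117.75°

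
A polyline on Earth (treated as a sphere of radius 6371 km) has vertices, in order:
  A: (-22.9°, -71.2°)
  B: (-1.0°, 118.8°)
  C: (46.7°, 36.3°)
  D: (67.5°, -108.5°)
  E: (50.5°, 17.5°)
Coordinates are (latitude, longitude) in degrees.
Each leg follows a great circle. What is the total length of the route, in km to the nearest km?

39785 km

Leg A→B: central angle 2.6912 rad, distance 17145.4 km.
Leg B→C: central angle 1.4939 rad, distance 9517.8 km.
Leg C→D: central angle 1.0951 rad, distance 6977.2 km.
Leg D→E: central angle 0.9645 rad, distance 6145.0 km.
Total: 17145.4 + 9517.8 + 6977.2 + 6145.0 ≈ 39785 km.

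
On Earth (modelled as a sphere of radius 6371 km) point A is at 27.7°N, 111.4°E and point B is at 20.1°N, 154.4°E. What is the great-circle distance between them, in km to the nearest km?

4430 km

In radians: φ₁ = 0.4835, φ₂ = 0.3508, Δλ = 43.000° = 0.7505 rad.
Haversine: a = sin²(Δφ/2) + cos φ₁ cos φ₂ sin²(Δλ/2) = 0.0044 + (0.8854)(0.9391)(0.1343) = 0.11608.
Central angle c = 2·arcsin(√a) = 0.69533 rad.
Distance = R·c = 6371 × 0.6953 ≈ 4430 km.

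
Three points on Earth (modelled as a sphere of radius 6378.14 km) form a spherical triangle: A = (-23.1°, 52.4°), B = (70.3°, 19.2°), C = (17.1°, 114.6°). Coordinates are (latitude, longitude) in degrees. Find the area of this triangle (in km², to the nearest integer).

45994097 km²

Side lengths (central angles): a = 1.3217, b = 1.2717, c = 1.6809 rad; semiperimeter s = 2.1372.
By l'Huilier's theorem, tan(E/4) = √[tan(s/2) tan((s−a)/2) tan((s−b)/2) tan((s−c)/2)], giving spherical excess E = 1.1306 rad.
Area = E·R² = 1.1306 × (6378.14)² ≈ 45994097 km².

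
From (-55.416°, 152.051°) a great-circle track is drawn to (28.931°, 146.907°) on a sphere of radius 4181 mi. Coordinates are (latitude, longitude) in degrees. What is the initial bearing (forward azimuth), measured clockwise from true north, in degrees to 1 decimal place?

Δλ = -5.144° = -0.0898 rad.
y = sin Δλ · cos φ₂ = (-0.0897)(0.8752) = -0.0785
x = cos φ₁ sin φ₂ − sin φ₁ cos φ₂ cos Δλ = (0.5676)(0.4838) − (-0.8233)(0.8752)(0.9960) = 0.9922
θ = atan2(y, x) = -4.52°; adding 360° gives 355.5°.

355.5°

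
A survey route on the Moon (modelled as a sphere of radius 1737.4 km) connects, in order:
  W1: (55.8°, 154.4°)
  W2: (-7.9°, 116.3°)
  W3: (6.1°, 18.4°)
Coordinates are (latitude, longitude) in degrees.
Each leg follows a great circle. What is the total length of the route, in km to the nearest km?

5146 km

Leg W1→W2: central angle 1.2404 rad, distance 2155.0 km.
Leg W2→W3: central angle 1.7213 rad, distance 2990.7 km.
Total: 2155.0 + 2990.7 ≈ 5146 km.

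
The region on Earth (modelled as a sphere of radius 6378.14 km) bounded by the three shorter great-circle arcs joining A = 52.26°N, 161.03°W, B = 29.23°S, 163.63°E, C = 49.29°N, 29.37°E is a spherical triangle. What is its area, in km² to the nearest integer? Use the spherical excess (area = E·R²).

Side lengths (central angles): a = 2.4456, b = 1.3625, c = 1.5212 rad; semiperimeter s = 2.6646.
By l'Huilier's theorem, tan(E/4) = √[tan(s/2) tan((s−a)/2) tan((s−b)/2) tan((s−c)/2)], giving spherical excess E = 1.7605 rad.
Area = E·R² = 1.7605 × (6378.14)² ≈ 71617336 km².

71617336 km²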